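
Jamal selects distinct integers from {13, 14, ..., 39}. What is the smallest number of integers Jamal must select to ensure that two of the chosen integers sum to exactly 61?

19

Two chosen integers sum to 61 exactly when both halves of some pair {x, 61−x} with 22 ≤ x ≤ 61−x ≤ 39 are chosen — 9 such pairs.
The remaining 9 elements (those with no distinct partner in range) can never complete a 61-sum, so the worst case takes all of them and one from each pair: 9 + 9 = 18.
The 19th integer has to be the second member of some pair, so 18 + 1 = 19.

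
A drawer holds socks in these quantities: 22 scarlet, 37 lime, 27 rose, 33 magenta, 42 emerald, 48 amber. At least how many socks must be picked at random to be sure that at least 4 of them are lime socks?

In the worst case for collecting lime socks, every non-lime sock comes out first.
There are 22 + 27 + 33 + 42 + 48 = 172 non-lime socks altogether.
After those, each further sock must be lime, so 172 + 4 = 176 draws guarantee 4 lime socks.

176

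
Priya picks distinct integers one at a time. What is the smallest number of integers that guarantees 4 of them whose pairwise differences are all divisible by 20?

Integers whose pairwise differences are multiples of 20 are exactly those sharing a remainder mod 20. By pigeonhole, the 20 residue classes mod 20 are the pigeonholes.
With 60 integers one could put 3 in each residue class and have no class reach 4.
The 61st integer pushes some class to 4, so 20·3 + 1 = 61.

61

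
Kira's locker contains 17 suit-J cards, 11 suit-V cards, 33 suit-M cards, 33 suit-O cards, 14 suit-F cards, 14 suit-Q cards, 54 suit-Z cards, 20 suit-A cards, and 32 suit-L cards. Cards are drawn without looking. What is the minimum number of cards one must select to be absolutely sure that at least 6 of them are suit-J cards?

217

In the worst case for collecting suit-J cards, every non-suit-J card comes out first.
There are 11 + 33 + 33 + 14 + 14 + 54 + 20 + 32 = 211 non-suit-J cards altogether.
After those, each further card must be suit-J, so 211 + 6 = 217 draws guarantee 6 suit-J cards.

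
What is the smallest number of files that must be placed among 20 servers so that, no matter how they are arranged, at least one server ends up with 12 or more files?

With 220 files one could put exactly 11 in each of the 20 servers, and no server would reach 12.
One more file must land in a server that already has 11, giving it 12.
So 20 × 11 + 1 = 221 files are required.

221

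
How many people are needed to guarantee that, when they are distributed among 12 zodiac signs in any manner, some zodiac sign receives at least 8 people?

With 84 people one could put exactly 7 in each of the 12 zodiac signs, and no zodiac sign would reach 8.
By the pigeonhole principle, one more person must land in a zodiac sign that already has 7, giving it 8.
So 12 × 7 + 1 = 85 people are required.

85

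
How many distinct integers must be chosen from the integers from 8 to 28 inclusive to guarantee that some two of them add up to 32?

14

Group the elements by complementary pair {x, 32−x}: {8,24}, {9,23}, {10,22}, …, giving 8 two-element pairs, the single value 16 (it cannot pair with itself since the integers are distinct), and 4 integers whose partner 32−x falls outside [8,28].
By the pigeonhole principle, treating each of those 13 groups as a pigeonhole, one can pick one integer per group — 13 integers — with no two summing to 32.
The 14th integer lands in an occupied pair, forcing a sum of 32.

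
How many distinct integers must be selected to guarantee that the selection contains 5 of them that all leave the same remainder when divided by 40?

Pigeonhole: the 40 residue classes mod 40 are the pigeonholes.
With 160 integers one could put 4 in each residue class and have no class reach 5.
The 161st integer pushes some class to 5, so 40·4 + 1 = 161.

161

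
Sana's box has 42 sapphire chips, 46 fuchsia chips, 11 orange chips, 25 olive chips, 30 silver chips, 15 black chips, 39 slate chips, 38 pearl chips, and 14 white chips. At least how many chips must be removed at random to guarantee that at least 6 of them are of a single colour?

By the pigeonhole principle, put each drawn chip into a box by colour. The largest draw with every box below 6 takes min(count, 5) from each colour.
Σ min(cᵢ, 5) = 5 + 5 + 5 + 5 + 5 + 5 + 5 + 5 + 5 = 45.
Draw number 45 + 1 = 46 must push one box to 6.

46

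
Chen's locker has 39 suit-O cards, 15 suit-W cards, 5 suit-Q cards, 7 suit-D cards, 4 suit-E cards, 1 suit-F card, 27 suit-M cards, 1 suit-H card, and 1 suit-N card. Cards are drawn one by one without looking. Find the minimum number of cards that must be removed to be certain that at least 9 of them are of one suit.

44

The 9 suits are the holes; the cards drawn are the pigeons.
To avoid 9 of any one suit, the worst case takes at most 8 of each suit, or every card of a suit that has fewer than 8.
That gives 8 + 8 + 5 + 7 + 4 + 1 + 8 + 1 + 1 = 43 cards with no suit reaching 9.
The next card forces some suit to 9, so 43 + 1 = 44.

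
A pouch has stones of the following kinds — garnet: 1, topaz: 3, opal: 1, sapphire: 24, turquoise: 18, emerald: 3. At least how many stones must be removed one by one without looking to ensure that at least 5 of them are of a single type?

An adversary could hand out at most 4 stones per type (4 types run out sooner): 1 + 3 + 1 + 4 + 4 + 3 = 16 stones and still no type has 5.
By pigeonhole, one more stone lands in a type already at 4, so 17 draws are enough and 16 are not.

17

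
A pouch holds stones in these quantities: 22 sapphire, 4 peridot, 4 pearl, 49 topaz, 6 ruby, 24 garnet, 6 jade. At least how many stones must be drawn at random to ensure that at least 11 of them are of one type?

51

By the pigeonhole principle, the 7 types are the holes; the stones drawn are the pigeons.
To avoid 11 of any one type, the worst case takes at most 10 of each type, or every stone of a type that has fewer than 10.
That gives 10 + 4 + 4 + 10 + 6 + 10 + 6 = 50 stones with no type reaching 11.
The next stone forces some type to 11, so 50 + 1 = 51.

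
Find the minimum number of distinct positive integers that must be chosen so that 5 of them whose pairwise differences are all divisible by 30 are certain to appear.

121

Integers whose pairwise differences are multiples of 30 are exactly those sharing a remainder mod 30. Pigeonhole: the 30 residue classes mod 30 are the pigeonholes.
With 120 integers one could put 4 in each residue class and have no class reach 5.
The 121st integer pushes some class to 5, so 30·4 + 1 = 121.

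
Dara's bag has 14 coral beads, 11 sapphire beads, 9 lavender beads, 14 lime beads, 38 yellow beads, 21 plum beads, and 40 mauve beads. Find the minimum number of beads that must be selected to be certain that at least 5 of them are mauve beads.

112

In the worst case for collecting mauve beads, every non-mauve bead comes out first.
There are 14 + 11 + 9 + 14 + 38 + 21 = 107 non-mauve beads altogether.
After those, each further bead must be mauve, so 107 + 5 = 112 draws guarantee 5 mauve beads.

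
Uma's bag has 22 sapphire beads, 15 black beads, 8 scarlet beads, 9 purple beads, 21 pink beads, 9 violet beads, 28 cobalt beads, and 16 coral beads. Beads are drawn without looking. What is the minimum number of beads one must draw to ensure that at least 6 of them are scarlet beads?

In the worst case for collecting scarlet beads, every non-scarlet bead comes out first.
There are 22 + 15 + 9 + 21 + 9 + 28 + 16 = 120 non-scarlet beads altogether.
After those, each further bead must be scarlet, so 120 + 6 = 126 draws guarantee 6 scarlet beads.

126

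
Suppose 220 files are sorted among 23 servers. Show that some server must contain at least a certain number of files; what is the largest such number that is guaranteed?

The 23 servers are the holes and the 220 files are the pigeons.
If every server held at most 9 files, the total would be at most 23 × 9 = 207, which is less than 220.
So some server holds at least ⌈220/23⌉ = 10 files.

10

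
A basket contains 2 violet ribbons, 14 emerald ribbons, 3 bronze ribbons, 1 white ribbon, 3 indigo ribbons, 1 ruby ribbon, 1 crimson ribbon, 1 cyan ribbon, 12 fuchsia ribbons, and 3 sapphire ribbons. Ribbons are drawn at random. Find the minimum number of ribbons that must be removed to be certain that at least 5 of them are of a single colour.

Pigeonhole: the 10 colours are the holes; the ribbons drawn are the pigeons.
To avoid 5 of any one colour, the worst case takes at most 4 of each colour, or every ribbon of a colour that has fewer than 4.
That gives 2 + 4 + 3 + 1 + 3 + 1 + 1 + 1 + 4 + 3 = 23 ribbons with no colour reaching 5.
The next ribbon forces some colour to 5, so 23 + 1 = 24.

24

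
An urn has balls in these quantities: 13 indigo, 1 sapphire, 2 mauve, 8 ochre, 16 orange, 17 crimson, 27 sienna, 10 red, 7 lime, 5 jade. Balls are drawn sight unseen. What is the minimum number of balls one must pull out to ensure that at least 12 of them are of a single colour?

78

By the pigeonhole principle, the 10 colours are the holes; the balls drawn are the pigeons.
To avoid 12 of any one colour, the worst case takes at most 11 of each colour, or every ball of a colour that has fewer than 11.
That gives 11 + 1 + 2 + 8 + 11 + 11 + 11 + 10 + 7 + 5 = 77 balls with no colour reaching 12.
The next ball forces some colour to 12, so 77 + 1 = 78.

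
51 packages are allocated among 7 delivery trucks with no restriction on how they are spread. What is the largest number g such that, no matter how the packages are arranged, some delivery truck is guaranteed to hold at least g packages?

8

Pigeonhole: the 7 delivery trucks are the holes and the 51 packages are the pigeons.
If every delivery truck held at most 7 packages, the total would be at most 7 × 7 = 49, which is less than 51.
So some delivery truck holds at least ⌈51/7⌉ = 8 packages.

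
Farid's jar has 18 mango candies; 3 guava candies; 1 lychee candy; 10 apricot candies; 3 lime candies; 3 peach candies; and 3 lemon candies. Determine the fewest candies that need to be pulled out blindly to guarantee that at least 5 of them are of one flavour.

22

Put each drawn candy into a box by flavour. The largest draw with every box below 5 takes min(count, 4) from each flavour; flavours with fewer than 4 contribute all they have.
Σ min(cᵢ, 4) = 4 + 3 + 1 + 4 + 3 + 3 + 3 = 21.
Draw number 21 + 1 = 22 must push one box to 5.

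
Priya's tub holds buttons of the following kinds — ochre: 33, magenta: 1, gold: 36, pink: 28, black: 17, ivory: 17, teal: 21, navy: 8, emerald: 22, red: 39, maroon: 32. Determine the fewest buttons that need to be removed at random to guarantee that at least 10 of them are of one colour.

An adversary could hand out at most 9 buttons per colour (magenta, navy run out sooner): 9 + 1 + 9 + 9 + 9 + 9 + 9 + 8 + 9 + 9 + 9 = 90 buttons and still no colour has 10.
Pigeonhole: one more button lands in a colour already at 9, so 91 draws are enough and 90 are not.

91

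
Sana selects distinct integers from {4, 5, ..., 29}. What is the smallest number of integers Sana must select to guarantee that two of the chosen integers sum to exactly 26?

Group the elements by complementary pair {x, 26−x}: {4,22}, {5,21}, {6,20}, …, giving 9 two-element pairs, the single value 13 (it cannot pair with itself since the integers are distinct), and 7 integers whose partner 26−x falls outside [4,29].
By the pigeonhole principle, treating each of those 17 groups as a pigeonhole, one can pick one integer per group — 17 integers — with no two summing to 26.
The 18th integer lands in an occupied pair, forcing a sum of 26.

18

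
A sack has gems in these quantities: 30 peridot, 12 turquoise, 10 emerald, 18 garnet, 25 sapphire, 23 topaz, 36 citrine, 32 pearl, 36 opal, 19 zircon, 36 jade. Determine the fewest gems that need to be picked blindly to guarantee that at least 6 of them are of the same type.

The 11 types are the holes; the gems drawn are the pigeons.
To avoid 6 of any one type, the worst case takes at most 5 of each type.
That gives 5 + 5 + 5 + 5 + 5 + 5 + 5 + 5 + 5 + 5 + 5 = 55 gems with no type reaching 6.
The next gem forces some type to 6, so 55 + 1 = 56.

56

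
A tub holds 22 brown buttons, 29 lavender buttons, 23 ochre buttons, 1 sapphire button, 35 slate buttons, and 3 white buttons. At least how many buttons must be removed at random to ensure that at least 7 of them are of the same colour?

29

By the pigeonhole principle, put each drawn button into a box by colour. The largest draw with every box below 7 takes min(count, 6) from each colour; colours with fewer than 6 contribute all they have.
Σ min(cᵢ, 6) = 6 + 6 + 6 + 1 + 6 + 3 = 28.
Draw number 28 + 1 = 29 must push one box to 7.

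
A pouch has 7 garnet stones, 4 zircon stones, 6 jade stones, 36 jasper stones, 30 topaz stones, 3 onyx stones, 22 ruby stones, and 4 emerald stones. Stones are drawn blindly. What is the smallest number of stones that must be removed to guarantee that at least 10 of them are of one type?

52

The 8 types are the holes; the stones drawn are the pigeons.
To avoid 10 of any one type, the worst case takes at most 9 of each type, or every stone of a type that has fewer than 9.
That gives 7 + 4 + 6 + 9 + 9 + 3 + 9 + 4 = 51 stones with no type reaching 10.
The next stone forces some type to 10, so 51 + 1 = 52.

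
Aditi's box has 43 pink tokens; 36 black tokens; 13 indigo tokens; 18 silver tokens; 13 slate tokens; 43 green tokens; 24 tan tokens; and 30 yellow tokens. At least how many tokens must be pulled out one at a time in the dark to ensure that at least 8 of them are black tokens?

192

In the worst case for collecting black tokens, every non-black token comes out first.
There are 43 + 13 + 18 + 13 + 43 + 24 + 30 = 184 non-black tokens altogether.
After those, each further token must be black, so 184 + 8 = 192 draws guarantee 8 black tokens.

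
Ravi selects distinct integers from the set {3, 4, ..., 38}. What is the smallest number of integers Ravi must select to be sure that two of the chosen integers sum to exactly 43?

Group the elements by complementary pair {x, 43−x}: {5,38}, {6,37}, {7,36}, …, giving 17 two-element pairs and 2 integers whose partner 43−x falls outside [3,38].
Treating each of those 19 groups as a pigeonhole, one can pick one integer per group — 19 integers — with no two summing to 43.
The 20th integer lands in an occupied pair, forcing a sum of 43.

20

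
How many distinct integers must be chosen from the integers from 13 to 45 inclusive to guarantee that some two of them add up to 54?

20

A set avoiding the sum 54 can contain at most one of each pair {x, 54−x}, plus the 5 elements whose complement lies outside the range or equal to its own complement.
The integers 27, …, 45 (19 of them) are such a set: any two sum to at least 27+28 = 55 > 54.
Any 20th integer completes one of the 14 pairs, so 20 choices force a sum of 54.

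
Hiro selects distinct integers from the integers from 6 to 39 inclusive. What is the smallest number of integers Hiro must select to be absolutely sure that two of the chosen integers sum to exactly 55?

Group the elements by complementary pair {x, 55−x}: {16,39}, {17,38}, {18,37}, …, giving 12 two-element pairs and 10 integers whose partner 55−x falls outside [6,39].
By the pigeonhole principle, treating each of those 22 groups as a pigeonhole, one can pick one integer per group — 22 integers — with no two summing to 55.
The 23rd integer lands in an occupied pair, forcing a sum of 55.

23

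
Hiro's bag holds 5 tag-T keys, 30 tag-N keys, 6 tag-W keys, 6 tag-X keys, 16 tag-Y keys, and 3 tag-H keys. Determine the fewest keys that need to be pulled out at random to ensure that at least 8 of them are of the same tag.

Put each drawn key into a box by tag. The largest draw with every box below 8 takes min(count, 7) from each tag; tags with fewer than 7 contribute all they have.
Σ min(cᵢ, 7) = 5 + 7 + 6 + 6 + 7 + 3 = 34.
Draw number 34 + 1 = 35 must push one box to 8.

35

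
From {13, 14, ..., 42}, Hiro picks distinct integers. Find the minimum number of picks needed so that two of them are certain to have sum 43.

22

A set avoiding the sum 43 can contain at most one of each pair {x, 43−x}, plus the 12 elements whose complement lies outside the range.
The integers 22, …, 42 (21 of them) are such a set: any two sum to at least 22+23 = 45 > 43.
Any 22nd integer completes one of the 9 pairs, so 22 choices force a sum of 43.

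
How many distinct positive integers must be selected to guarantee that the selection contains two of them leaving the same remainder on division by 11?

12

Pigeonhole: the 11 residue classes mod 11 are the pigeonholes.
With 11 integers one could put 1 in each residue class and have no class reach 2.
The 12th integer pushes some class to 2, so 11·1 + 1 = 12.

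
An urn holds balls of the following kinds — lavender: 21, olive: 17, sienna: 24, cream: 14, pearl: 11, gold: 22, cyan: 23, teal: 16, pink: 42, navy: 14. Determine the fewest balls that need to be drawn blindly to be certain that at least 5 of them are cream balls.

195

In the worst case for collecting cream balls, every non-cream ball comes out first.
There are 21 + 17 + 24 + 11 + 22 + 23 + 16 + 42 + 14 = 190 non-cream balls altogether.
After those, each further ball must be cream, so 190 + 5 = 195 draws guarantee 5 cream balls.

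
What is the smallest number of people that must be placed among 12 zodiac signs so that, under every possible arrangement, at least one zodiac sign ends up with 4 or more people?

With 36 people one could put exactly 3 in each of the 12 zodiac signs, and no zodiac sign would reach 4.
One more person must land in a zodiac sign that already has 3, giving it 4.
So 12 × 3 + 1 = 37 people are required.

37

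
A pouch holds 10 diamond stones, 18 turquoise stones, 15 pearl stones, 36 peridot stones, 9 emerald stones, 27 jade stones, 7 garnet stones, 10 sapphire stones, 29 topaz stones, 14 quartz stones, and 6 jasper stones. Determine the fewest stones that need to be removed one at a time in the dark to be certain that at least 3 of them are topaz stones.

155

In the worst case for collecting topaz stones, every non-topaz stone comes out first.
There are 10 + 18 + 15 + 36 + 9 + 27 + 7 + 10 + 14 + 6 = 152 non-topaz stones altogether.
After those, each further stone must be topaz, so 152 + 3 = 155 draws guarantee 3 topaz stones.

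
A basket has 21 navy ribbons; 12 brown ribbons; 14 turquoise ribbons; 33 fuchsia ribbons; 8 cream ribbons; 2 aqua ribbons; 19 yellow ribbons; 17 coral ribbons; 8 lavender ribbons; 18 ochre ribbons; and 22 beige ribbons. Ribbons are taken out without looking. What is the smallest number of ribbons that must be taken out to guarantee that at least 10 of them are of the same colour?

91

By pigeonhole, put each drawn ribbon into a box by colour. The largest draw with every box below 10 takes min(count, 9) from each colour; colours with fewer than 9 contribute all they have.
Σ min(cᵢ, 9) = 9 + 9 + 9 + 9 + 8 + 2 + 9 + 9 + 8 + 9 + 9 = 90.
Draw number 90 + 1 = 91 must push one box to 10.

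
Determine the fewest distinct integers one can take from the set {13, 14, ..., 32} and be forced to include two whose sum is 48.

13

A set avoiding the sum 48 can contain at most one of each pair {x, 48−x}, plus the 4 elements whose complement lies outside the range or equal to its own complement.
The integers 13, …, 24 (12 of them) are such a set: any two sum to at least 13+14 = 27 and at most 23+24 = 47 < 48.
Any 13th integer completes one of the 8 pairs, so 13 choices force a sum of 48.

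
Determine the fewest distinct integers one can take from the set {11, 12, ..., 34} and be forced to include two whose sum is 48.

15

A set avoiding the sum 48 can contain at most one of each pair {x, 48−x}, plus the 4 elements whose complement lies outside the range or equal to its own complement.
The integers 11, …, 24 (14 of them) are such a set: any two sum to at least 11+12 = 23 and at most 23+24 = 47 < 48.
Any 15th integer completes one of the 10 pairs, so 15 choices force a sum of 48.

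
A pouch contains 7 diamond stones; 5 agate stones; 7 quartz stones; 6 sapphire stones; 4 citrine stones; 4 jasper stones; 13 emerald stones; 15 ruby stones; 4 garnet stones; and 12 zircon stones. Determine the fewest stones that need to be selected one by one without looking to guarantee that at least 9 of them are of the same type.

62

Pigeonhole: the 10 types are the holes; the stones drawn are the pigeons.
To avoid 9 of any one type, the worst case takes at most 8 of each type, or every stone of a type that has fewer than 8.
That gives 7 + 5 + 7 + 6 + 4 + 4 + 8 + 8 + 4 + 8 = 61 stones with no type reaching 9.
The next stone forces some type to 9, so 61 + 1 = 62.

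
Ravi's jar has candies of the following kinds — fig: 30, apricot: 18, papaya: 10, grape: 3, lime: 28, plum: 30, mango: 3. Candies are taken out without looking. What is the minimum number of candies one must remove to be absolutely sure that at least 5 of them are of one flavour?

27

An adversary could hand out at most 4 candies per flavour (grape, mango run out sooner): 4 + 4 + 4 + 3 + 4 + 4 + 3 = 26 candies and still no flavour has 5.
Pigeonhole: one more candy lands in a flavour already at 4, so 27 draws are enough and 26 are not.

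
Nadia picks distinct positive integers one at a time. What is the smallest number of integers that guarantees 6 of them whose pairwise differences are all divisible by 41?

206

Integers whose pairwise differences are multiples of 41 are exactly those sharing a remainder mod 41. The 41 residue classes mod 41 are the pigeonholes.
With 205 integers one could put 5 in each residue class and have no class reach 6.
The 206th integer pushes some class to 6, so 41·5 + 1 = 206.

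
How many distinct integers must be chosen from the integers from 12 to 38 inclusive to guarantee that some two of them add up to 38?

A set avoiding the sum 38 can contain at most one of each pair {x, 38−x}, plus the 13 elements whose complement lies outside the range or equal to its own complement.
The integers 19, …, 38 (20 of them) are such a set: any two sum to at least 19+20 = 39 > 38.
Pigeonhole: any 21st integer completes one of the 7 pairs, so 21 choices force a sum of 38.

21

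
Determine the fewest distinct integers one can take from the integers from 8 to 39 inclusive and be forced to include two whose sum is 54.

Two chosen integers sum to 54 exactly when both halves of some pair {x, 54−x} with 15 ≤ x ≤ 54−x ≤ 39 are chosen — 12 such pairs.
The remaining 8 elements (those with no distinct partner in range) can never complete a 54-sum, so the worst case takes all of them and one from each pair: 8 + 12 = 20.
By the pigeonhole principle, the 21st integer has to be the second member of some pair, so 20 + 1 = 21.

21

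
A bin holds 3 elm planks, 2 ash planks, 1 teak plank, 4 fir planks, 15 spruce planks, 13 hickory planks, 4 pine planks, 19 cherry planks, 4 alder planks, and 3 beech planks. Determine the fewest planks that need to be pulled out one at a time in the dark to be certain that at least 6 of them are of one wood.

37

By the pigeonhole principle, the 10 woods are the holes; the planks drawn are the pigeons.
To avoid 6 of any one wood, the worst case takes at most 5 of each wood, or every plank of a wood that has fewer than 5.
That gives 3 + 2 + 1 + 4 + 5 + 5 + 4 + 5 + 4 + 3 = 36 planks with no wood reaching 6.
The next plank forces some wood to 6, so 36 + 1 = 37.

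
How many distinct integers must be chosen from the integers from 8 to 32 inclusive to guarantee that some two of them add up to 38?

A set avoiding the sum 38 can contain at most one of each pair {x, 38−x}, plus the 3 elements whose complement lies outside the range or equal to its own complement.
The integers 19, …, 32 (14 of them) are such a set: any two sum to at least 19+20 = 39 > 38.
Any 15th integer completes one of the 11 pairs, so 15 choices force a sum of 38.

15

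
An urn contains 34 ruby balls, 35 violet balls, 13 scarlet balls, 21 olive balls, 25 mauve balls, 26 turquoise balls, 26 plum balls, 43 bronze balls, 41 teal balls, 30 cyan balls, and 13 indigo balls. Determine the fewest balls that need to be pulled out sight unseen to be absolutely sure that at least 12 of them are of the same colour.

By pigeonhole, put each drawn ball into a box by colour. The largest draw with every box below 12 takes min(count, 11) from each colour.
Σ min(cᵢ, 11) = 11 + 11 + 11 + 11 + 11 + 11 + 11 + 11 + 11 + 11 + 11 = 121.
Draw number 121 + 1 = 122 must push one box to 12.

122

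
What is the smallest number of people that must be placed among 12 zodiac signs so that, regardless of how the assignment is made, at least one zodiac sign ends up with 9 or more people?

97

With 96 people one could put exactly 8 in each of the 12 zodiac signs, and no zodiac sign would reach 9.
One more person must land in a zodiac sign that already has 8, giving it 9.
So 12 × 8 + 1 = 97 people are required.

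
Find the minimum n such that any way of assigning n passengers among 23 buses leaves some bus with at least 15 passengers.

With 322 passengers one could put exactly 14 in each of the 23 buses, and no bus would reach 15.
One more passenger must land in a bus that already has 14, giving it 15.
So 23 × 14 + 1 = 323 passengers are required.

323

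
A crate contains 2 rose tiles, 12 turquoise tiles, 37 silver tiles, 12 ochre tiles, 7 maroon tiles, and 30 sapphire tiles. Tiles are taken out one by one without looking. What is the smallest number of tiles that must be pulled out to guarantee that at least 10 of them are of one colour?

By the pigeonhole principle, the 6 colours are the holes; the tiles drawn are the pigeons.
To avoid 10 of any one colour, the worst case takes at most 9 of each colour, or every tile of a colour that has fewer than 9.
That gives 2 + 9 + 9 + 9 + 7 + 9 = 45 tiles with no colour reaching 10.
The next tile forces some colour to 10, so 45 + 1 = 46.

46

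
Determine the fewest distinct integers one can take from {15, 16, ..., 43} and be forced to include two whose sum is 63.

Group the elements by complementary pair {x, 63−x}: {20,43}, {21,42}, {22,41}, …, giving 12 two-element pairs and 5 integers whose partner 63−x falls outside [15,43].
By the pigeonhole principle, treating each of those 17 groups as a pigeonhole, one can pick one integer per group — 17 integers — with no two summing to 63.
The 18th integer lands in an occupied pair, forcing a sum of 63.

18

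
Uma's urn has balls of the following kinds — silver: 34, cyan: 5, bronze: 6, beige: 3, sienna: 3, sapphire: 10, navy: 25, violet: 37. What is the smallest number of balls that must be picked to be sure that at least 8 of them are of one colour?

46

An adversary could hand out at most 7 balls per colour (4 colours run out sooner): 7 + 5 + 6 + 3 + 3 + 7 + 7 + 7 = 45 balls and still no colour has 8.
By pigeonhole, one more ball lands in a colour already at 7, so 46 draws are enough and 45 are not.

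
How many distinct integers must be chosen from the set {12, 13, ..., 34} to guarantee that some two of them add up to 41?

15

Two chosen integers sum to 41 exactly when both halves of some pair {x, 41−x} with 12 ≤ x ≤ 41−x ≤ 29 are chosen — 9 such pairs.
The remaining 5 elements (those with no distinct partner in range) can never complete a 41-sum, so the worst case takes all of them and one from each pair: 5 + 9 = 14.
The 15th integer has to be the second member of some pair, so 14 + 1 = 15.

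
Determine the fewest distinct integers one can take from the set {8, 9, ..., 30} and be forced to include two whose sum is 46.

17

Group the elements by complementary pair {x, 46−x}: {16,30}, {17,29}, {18,28}, …, giving 7 two-element pairs, the single value 23 (it cannot pair with itself since the integers are distinct), and 8 integers whose partner 46−x falls outside [8,30].
Treating each of those 16 groups as a pigeonhole, one can pick one integer per group — 16 integers — with no two summing to 46.
The 17th integer lands in an occupied pair, forcing a sum of 46.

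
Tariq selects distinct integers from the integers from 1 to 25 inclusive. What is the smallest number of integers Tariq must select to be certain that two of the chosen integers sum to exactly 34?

18

Group the elements by complementary pair {x, 34−x}: {9,25}, {10,24}, {11,23}, …, giving 8 two-element pairs; the single value 17 (it cannot pair with itself since the integers are distinct); and 8 integers whose partner 34−x falls outside [1,25].
By pigeonhole, treating each of those 17 groups as a pigeonhole, one can pick one integer per group — 17 integers — with no two summing to 34.
The 18th integer lands in an occupied pair, forcing a sum of 34.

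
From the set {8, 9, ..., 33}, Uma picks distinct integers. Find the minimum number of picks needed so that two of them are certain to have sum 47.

17

A set avoiding the sum 47 can contain at most one of each pair {x, 47−x}, plus the 6 elements whose complement lies outside the range.
The integers 8, …, 23 (16 of them) are such a set: any two sum to at least 8+9 = 17 and at most 22+23 = 45 < 47.
Any 17th integer completes one of the 10 pairs, so 17 choices force a sum of 47.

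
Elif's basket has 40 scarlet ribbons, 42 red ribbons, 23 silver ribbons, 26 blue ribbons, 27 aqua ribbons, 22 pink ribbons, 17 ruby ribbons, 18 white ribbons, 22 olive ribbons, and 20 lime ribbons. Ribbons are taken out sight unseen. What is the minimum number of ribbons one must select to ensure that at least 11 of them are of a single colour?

101

Put each drawn ribbon into a box by colour. The largest draw with every box below 11 takes min(count, 10) from each colour.
Σ min(cᵢ, 10) = 10 + 10 + 10 + 10 + 10 + 10 + 10 + 10 + 10 + 10 = 100.
Draw number 100 + 1 = 101 must push one box to 11.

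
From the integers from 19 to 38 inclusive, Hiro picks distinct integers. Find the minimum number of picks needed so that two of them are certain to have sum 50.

Group the elements by complementary pair {x, 50−x}: {19,31}, {20,30}, {21,29}, …, giving 6 two-element pairs, the single value 25 (it cannot pair with itself since the integers are distinct), and 7 integers whose partner 50−x falls outside [19,38].
Pigeonhole: treating each of those 14 groups as a pigeonhole, one can pick one integer per group — 14 integers — with no two summing to 50.
The 15th integer lands in an occupied pair, forcing a sum of 50.

15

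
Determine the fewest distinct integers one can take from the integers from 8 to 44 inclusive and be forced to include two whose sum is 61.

24

Two chosen integers sum to 61 exactly when both halves of some pair {x, 61−x} with 17 ≤ x ≤ 61−x ≤ 44 are chosen — 14 such pairs.
The remaining 9 elements (those with no distinct partner in range) can never complete a 61-sum, so the worst case takes all of them and one from each pair: 9 + 14 = 23.
By the pigeonhole principle, the 24th integer has to be the second member of some pair, so 23 + 1 = 24.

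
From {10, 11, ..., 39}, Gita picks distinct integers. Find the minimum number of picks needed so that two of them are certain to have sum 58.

A set avoiding the sum 58 can contain at most one of each pair {x, 58−x}, plus the 10 elements whose complement lies outside the range or equal to its own complement.
The integers 10, …, 29 (20 of them) are such a set: any two sum to at least 10+11 = 21 and at most 28+29 = 57 < 58.
Pigeonhole: any 21st integer completes one of the 10 pairs, so 21 choices force a sum of 58.

21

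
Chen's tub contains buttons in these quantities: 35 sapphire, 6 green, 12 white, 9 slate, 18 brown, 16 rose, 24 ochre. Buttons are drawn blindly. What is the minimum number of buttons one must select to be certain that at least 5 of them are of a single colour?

29

Pigeonhole: the 7 colours are the holes; the buttons drawn are the pigeons.
To avoid 5 of any one colour, the worst case takes at most 4 of each colour.
That gives 4 + 4 + 4 + 4 + 4 + 4 + 4 = 28 buttons with no colour reaching 5.
The next button forces some colour to 5, so 28 + 1 = 29.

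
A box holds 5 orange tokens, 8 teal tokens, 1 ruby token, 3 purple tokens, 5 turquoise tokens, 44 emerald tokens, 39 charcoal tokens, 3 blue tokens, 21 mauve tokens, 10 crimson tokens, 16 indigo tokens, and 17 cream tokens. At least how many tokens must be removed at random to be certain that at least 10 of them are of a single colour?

An adversary could hand out at most 9 tokens per colour (6 colours run out sooner): 5 + 8 + 1 + 3 + 5 + 9 + 9 + 3 + 9 + 9 + 9 + 9 = 79 tokens and still no colour has 10.
By the pigeonhole principle, one more token lands in a colour already at 9, so 80 draws are enough and 79 are not.

80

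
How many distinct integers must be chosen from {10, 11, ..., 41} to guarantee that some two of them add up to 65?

Two chosen integers sum to 65 exactly when both halves of some pair {x, 65−x} with 24 ≤ x ≤ 65−x ≤ 41 are chosen — 9 such pairs.
The remaining 14 elements (those with no distinct partner in range) can never complete a 65-sum, so the worst case takes all of them and one from each pair: 14 + 9 = 23.
The 24th integer has to be the second member of some pair, so 23 + 1 = 24.

24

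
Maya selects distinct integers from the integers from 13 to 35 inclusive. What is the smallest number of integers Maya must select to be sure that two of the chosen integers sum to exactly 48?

Two chosen integers sum to 48 exactly when both halves of some pair {x, 48−x} with 13 ≤ x ≤ 48−x ≤ 35 are chosen — 11 such pairs.
The remaining 1 element (those with no distinct partner in range) can never complete a 48-sum, so the worst case takes all of them and one from each pair: 1 + 11 = 12.
By the pigeonhole principle, the 13th integer has to be the second member of some pair, so 12 + 1 = 13.

13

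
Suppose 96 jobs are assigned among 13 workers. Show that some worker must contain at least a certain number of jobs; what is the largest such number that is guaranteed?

The 13 workers are the holes and the 96 jobs are the pigeons.
If every worker held at most 7 jobs, the total would be at most 13 × 7 = 91, which is less than 96.
So some worker holds at least ⌈96/13⌉ = 8 jobs.

8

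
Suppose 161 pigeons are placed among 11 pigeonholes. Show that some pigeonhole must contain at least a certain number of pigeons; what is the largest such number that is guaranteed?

15

The 11 pigeonholes are the holes and the 161 pigeons are the pigeons.
If every pigeonhole held at most 14 pigeons, the total would be at most 11 × 14 = 154, which is less than 161.
So some pigeonhole holds at least ⌈161/11⌉ = 15 pigeons.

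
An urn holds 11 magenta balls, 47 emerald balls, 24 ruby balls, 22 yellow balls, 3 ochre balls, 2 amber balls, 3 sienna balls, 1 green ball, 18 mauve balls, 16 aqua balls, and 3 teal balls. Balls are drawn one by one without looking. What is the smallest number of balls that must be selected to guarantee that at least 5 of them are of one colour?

37

By the pigeonhole principle, put each drawn ball into a box by colour. The largest draw with every box below 5 takes min(count, 4) from each colour; colours with fewer than 4 contribute all they have.
Σ min(cᵢ, 4) = 4 + 4 + 4 + 4 + 3 + 2 + 3 + 1 + 4 + 4 + 3 = 36.
Draw number 36 + 1 = 37 must push one box to 5.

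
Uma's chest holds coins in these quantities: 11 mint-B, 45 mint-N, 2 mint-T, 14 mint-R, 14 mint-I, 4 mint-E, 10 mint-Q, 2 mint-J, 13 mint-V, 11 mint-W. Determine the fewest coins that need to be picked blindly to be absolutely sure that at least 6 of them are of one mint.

44

An adversary could hand out at most 5 coins per mint (mint-T, mint-E, mint-J run out sooner): 5 + 5 + 2 + 5 + 5 + 4 + 5 + 2 + 5 + 5 = 43 coins and still no mint has 6.
By the pigeonhole principle, one more coin lands in a mint already at 5, so 44 draws are enough and 43 are not.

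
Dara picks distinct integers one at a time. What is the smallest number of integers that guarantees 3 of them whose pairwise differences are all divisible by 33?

Integers whose pairwise differences are multiples of 33 are exactly those sharing a remainder mod 33. By pigeonhole, the 33 residue classes mod 33 are the pigeonholes.
With 66 integers one could put 2 in each residue class and have no class reach 3.
The 67th integer pushes some class to 3, so 33·2 + 1 = 67.

67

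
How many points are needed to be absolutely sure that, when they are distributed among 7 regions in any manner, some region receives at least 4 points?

22

With 21 points one could put exactly 3 in each of the 7 regions, and no region would reach 4.
One more point must land in a region that already has 3, giving it 4.
So 7 × 3 + 1 = 22 points are required.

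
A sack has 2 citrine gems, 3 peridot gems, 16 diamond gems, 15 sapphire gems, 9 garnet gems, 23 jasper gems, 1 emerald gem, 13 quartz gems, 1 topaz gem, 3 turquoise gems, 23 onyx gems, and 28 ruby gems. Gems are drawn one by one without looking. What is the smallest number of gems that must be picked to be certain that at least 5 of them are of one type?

By pigeonhole, the 12 types are the holes; the gems drawn are the pigeons.
To avoid 5 of any one type, the worst case takes at most 4 of each type, or every gem of a type that has fewer than 4.
That gives 2 + 3 + 4 + 4 + 4 + 4 + 1 + 4 + 1 + 3 + 4 + 4 = 38 gems with no type reaching 5.
The next gem forces some type to 5, so 38 + 1 = 39.

39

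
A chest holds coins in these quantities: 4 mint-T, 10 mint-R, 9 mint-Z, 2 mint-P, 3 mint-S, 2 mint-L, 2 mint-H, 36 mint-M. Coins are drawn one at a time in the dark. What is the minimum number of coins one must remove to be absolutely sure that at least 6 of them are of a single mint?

The 8 mints are the holes; the coins drawn are the pigeons.
To avoid 6 of any one mint, the worst case takes at most 5 of each mint, or every coin of a mint that has fewer than 5.
That gives 4 + 5 + 5 + 2 + 3 + 2 + 2 + 5 = 28 coins with no mint reaching 6.
The next coin forces some mint to 6, so 28 + 1 = 29.

29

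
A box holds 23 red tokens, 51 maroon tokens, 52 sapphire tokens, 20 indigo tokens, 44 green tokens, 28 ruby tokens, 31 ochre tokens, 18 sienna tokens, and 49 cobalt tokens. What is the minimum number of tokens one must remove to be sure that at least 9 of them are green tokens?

In the worst case for collecting green tokens, every non-green token comes out first.
There are 23 + 51 + 52 + 20 + 28 + 31 + 18 + 49 = 272 non-green tokens altogether.
After those, each further token must be green, so 272 + 9 = 281 draws guarantee 9 green tokens.

281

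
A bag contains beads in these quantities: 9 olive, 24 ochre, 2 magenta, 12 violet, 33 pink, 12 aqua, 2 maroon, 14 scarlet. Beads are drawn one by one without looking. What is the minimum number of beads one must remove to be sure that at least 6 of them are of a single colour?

35

Pigeonhole: the 8 colours are the holes; the beads drawn are the pigeons.
To avoid 6 of any one colour, the worst case takes at most 5 of each colour, or every bead of a colour that has fewer than 5.
That gives 5 + 5 + 2 + 5 + 5 + 5 + 2 + 5 = 34 beads with no colour reaching 6.
The next bead forces some colour to 6, so 34 + 1 = 35.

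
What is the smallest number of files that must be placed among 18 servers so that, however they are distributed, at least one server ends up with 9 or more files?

145

With 144 files one could put exactly 8 in each of the 18 servers, and no server would reach 9.
By the pigeonhole principle, one more file must land in a server that already has 8, giving it 9.
So 18 × 8 + 1 = 145 files are required.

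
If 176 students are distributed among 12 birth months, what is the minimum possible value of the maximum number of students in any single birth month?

15

By the pigeonhole principle, the 12 birth months are the holes and the 176 students are the pigeons.
If every birth month held at most 14 students, the total would be at most 12 × 14 = 168, which is less than 176.
So some birth month holds at least ⌈176/12⌉ = 15 students.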